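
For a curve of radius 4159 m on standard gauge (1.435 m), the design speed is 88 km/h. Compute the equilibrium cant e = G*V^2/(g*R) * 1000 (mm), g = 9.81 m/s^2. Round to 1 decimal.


Convert speed: V = 88 / 3.6 = 24.4444 m/s
Apply formula: e = 1.435 * 24.4444^2 / (9.81 * 4159)
e = 1.435 * 597.5309 / 40799.79
e = 0.021016 m = 21.0 mm

21.0


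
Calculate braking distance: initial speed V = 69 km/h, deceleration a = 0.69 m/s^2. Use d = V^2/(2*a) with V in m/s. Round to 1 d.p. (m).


Convert speed: V = 69 / 3.6 = 19.1667 m/s
V^2 = 367.3611
d = 367.3611 / (2 * 0.69)
d = 367.3611 / 1.38
d = 266.2 m

266.2


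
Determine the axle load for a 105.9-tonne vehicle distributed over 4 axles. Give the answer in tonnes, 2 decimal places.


Load per axle = total weight / number of axles
Load = 105.9 / 4
Load = 26.48 tonnes

26.48


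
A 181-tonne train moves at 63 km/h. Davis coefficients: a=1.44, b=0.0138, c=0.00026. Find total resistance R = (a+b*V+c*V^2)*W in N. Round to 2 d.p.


b*V = 0.0138 * 63 = 0.8694
c*V^2 = 0.00026 * 3969 = 1.03194
R_per_t = 1.44 + 0.8694 + 1.03194 = 3.34134 N/t
R_total = 3.34134 * 181 = 604.78 N

604.78


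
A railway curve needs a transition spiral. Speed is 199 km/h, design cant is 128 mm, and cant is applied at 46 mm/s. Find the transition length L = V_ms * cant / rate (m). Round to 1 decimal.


Convert speed: V = 199 / 3.6 = 55.2778 m/s
L = 55.2778 * 128 / 46
L = 7075.5556 / 46
L = 153.8 m

153.8


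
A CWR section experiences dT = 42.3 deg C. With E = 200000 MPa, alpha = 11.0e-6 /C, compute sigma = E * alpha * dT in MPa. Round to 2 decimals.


sigma = E * alpha * dT
sigma = 200000 * 11.0e-6 * 42.3
sigma = 2.2 * 42.3
sigma = 93.06 MPa

93.06


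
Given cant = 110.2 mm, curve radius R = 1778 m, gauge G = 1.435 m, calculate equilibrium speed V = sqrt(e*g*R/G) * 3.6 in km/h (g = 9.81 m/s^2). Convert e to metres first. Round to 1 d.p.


Convert cant: e = 110.2 mm = 0.1102 m
V_ms = sqrt(0.1102 * 9.81 * 1778 / 1.435)
V_ms = sqrt(1339.462185) = 36.5987 m/s
V = 36.5987 * 3.6 = 131.8 km/h

131.8


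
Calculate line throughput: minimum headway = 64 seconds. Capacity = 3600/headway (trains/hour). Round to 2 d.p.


Capacity = 3600 / headway
Capacity = 3600 / 64
Capacity = 56.25 trains/hour

56.25


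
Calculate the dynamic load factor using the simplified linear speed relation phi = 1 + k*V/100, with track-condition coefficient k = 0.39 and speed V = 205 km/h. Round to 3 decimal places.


phi = 1 + k * V / 100
phi = 1 + 0.39 * 205 / 100
phi = 1 + 0.7995
phi = 1.800

1.800


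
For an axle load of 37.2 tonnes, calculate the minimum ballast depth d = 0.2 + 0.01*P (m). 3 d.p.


d = 0.2 + 0.01 * 37.2
d = 0.2 + 0.372
d = 0.572 m

0.572


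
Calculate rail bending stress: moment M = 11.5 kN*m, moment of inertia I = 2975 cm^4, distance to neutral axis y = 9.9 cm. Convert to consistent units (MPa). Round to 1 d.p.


Convert units:
M = 11.5 kN*m = 11500000 N*mm
y = 9.9 cm = 99 mm
I = 2975 cm^4 = 29750000 mm^4
sigma = 11500000 * 99 / 29750000
sigma = 38.3 MPa

38.3


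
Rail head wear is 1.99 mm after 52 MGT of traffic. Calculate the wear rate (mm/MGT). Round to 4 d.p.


Wear rate = total wear / cumulative tonnage
Rate = 1.99 / 52
Rate = 0.0383 mm/MGT

0.0383


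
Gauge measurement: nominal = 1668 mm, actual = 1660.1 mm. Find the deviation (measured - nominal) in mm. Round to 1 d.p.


Deviation = measured - nominal
Deviation = 1660.1 - 1668
Deviation = -7.9 mm

-7.9


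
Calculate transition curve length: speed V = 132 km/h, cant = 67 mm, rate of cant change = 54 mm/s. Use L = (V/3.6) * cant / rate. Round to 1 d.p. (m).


Convert speed: V = 132 / 3.6 = 36.6667 m/s
L = 36.6667 * 67 / 54
L = 2456.6667 / 54
L = 45.5 m

45.5


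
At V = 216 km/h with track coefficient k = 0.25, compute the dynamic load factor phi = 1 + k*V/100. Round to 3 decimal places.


phi = 1 + k * V / 100
phi = 1 + 0.25 * 216 / 100
phi = 1 + 0.54
phi = 1.540

1.540


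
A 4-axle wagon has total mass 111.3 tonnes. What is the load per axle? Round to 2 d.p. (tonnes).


Load per axle = total weight / number of axles
Load = 111.3 / 4
Load = 27.83 tonnes

27.83


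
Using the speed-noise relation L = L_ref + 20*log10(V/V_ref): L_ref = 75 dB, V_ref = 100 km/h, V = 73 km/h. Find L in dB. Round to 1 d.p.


V/V_ref = 73 / 100 = 0.73
log10(0.73) = -0.136677
20 * -0.136677 = -2.7335
L = 75 + -2.7335 = 72.3 dB

72.3


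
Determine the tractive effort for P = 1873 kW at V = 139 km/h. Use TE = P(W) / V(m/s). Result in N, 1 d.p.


Convert: P = 1873 kW = 1873000 W
V = 139 / 3.6 = 38.6111 m/s
TE = 1873000 / 38.6111
TE = 48509.4 N

48509.4


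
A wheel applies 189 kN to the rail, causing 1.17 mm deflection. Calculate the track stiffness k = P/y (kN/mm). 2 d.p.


Track stiffness k = P / y
k = 189 / 1.17
k = 161.54 kN/mm

161.54


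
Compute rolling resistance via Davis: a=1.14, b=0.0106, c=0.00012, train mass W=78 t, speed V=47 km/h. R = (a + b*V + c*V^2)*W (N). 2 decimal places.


b*V = 0.0106 * 47 = 0.4982
c*V^2 = 0.00012 * 2209 = 0.26508
R_per_t = 1.14 + 0.4982 + 0.26508 = 1.90328 N/t
R_total = 1.90328 * 78 = 148.46 N

148.46


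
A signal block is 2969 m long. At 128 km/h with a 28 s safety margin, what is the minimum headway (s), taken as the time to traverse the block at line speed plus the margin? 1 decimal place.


V = 128 / 3.6 = 35.5556 m/s
Block traversal time = 2969 / 35.5556 = 83.5031 s
Headway = 83.5031 + 28
Headway = 111.5 s

111.5


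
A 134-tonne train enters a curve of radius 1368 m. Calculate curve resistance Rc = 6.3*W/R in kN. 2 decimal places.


Rc = 6.3 * W / R
Rc = 6.3 * 134 / 1368
Rc = 844.2 / 1368
Rc = 0.62 kN

0.62


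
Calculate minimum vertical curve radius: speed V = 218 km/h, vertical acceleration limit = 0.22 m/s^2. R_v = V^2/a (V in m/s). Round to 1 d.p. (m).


Convert speed: V = 218 / 3.6 = 60.5556 m/s
V^2 = 3666.9753 m^2/s^2
R_v = 3666.9753 / 0.22
R_v = 16668.1 m

16668.1


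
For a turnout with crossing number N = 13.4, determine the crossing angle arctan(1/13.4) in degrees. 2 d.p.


1/N = 1/13.4 = 0.074627
angle = arctan(0.074627) = 0.074489 rad
angle = 0.074489 * 180/pi = 4.27 degrees

4.27


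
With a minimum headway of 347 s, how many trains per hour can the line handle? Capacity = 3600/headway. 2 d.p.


Capacity = 3600 / headway
Capacity = 3600 / 347
Capacity = 10.37 trains/hour

10.37


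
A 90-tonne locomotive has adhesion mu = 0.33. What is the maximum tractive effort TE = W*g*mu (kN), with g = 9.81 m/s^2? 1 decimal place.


TE_max = W * g * mu
TE_max = 90 * 9.81 * 0.33
TE_max = 882.9 * 0.33
TE_max = 291.4 kN

291.4


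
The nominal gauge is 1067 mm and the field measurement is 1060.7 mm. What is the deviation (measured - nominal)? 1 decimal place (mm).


Deviation = measured - nominal
Deviation = 1060.7 - 1067
Deviation = -6.3 mm

-6.3


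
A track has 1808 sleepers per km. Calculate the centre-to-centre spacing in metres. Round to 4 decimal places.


Spacing = 1000 m / number of sleepers
Spacing = 1000 / 1808
Spacing = 0.5531 m

0.5531


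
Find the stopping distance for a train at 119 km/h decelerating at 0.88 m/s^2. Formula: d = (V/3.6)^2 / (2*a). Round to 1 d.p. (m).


Convert speed: V = 119 / 3.6 = 33.0556 m/s
V^2 = 1092.6698
d = 1092.6698 / (2 * 0.88)
d = 1092.6698 / 1.76
d = 620.8 m

620.8


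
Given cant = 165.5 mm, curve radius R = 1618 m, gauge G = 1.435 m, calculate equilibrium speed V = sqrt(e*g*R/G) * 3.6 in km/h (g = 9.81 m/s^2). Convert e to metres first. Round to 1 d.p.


Convert cant: e = 165.5 mm = 0.1655 m
V_ms = sqrt(0.1655 * 9.81 * 1618 / 1.435)
V_ms = sqrt(1830.60069) = 42.7855 m/s
V = 42.7855 * 3.6 = 154.0 km/h

154.0


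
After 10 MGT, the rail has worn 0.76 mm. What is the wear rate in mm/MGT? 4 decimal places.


Wear rate = total wear / cumulative tonnage
Rate = 0.76 / 10
Rate = 0.0760 mm/MGT

0.0760


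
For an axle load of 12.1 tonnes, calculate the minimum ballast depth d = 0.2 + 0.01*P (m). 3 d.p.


d = 0.2 + 0.01 * 12.1
d = 0.2 + 0.121
d = 0.321 m

0.321


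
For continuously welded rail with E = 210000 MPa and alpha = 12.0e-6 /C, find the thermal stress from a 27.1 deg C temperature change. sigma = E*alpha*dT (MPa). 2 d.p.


sigma = E * alpha * dT
sigma = 210000 * 12.0e-6 * 27.1
sigma = 2.52 * 27.1
sigma = 68.29 MPa

68.29


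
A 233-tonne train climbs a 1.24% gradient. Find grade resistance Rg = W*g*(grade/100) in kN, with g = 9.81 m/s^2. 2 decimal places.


Rg = W * 9.81 * grade / 100
Rg = 233 * 9.81 * 1.24 / 100
Rg = 2285.73 * 0.0124
Rg = 28.34 kN

28.34


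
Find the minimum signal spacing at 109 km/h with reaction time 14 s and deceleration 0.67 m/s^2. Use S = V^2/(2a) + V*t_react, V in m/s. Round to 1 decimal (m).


V = 109 / 3.6 = 30.2778 m/s
Braking distance = 30.2778^2 / (2*0.67) = 684.1372 m
Sighting distance = 30.2778 * 14 = 423.8889 m
S = 684.1372 + 423.8889 = 1108.0 m

1108.0


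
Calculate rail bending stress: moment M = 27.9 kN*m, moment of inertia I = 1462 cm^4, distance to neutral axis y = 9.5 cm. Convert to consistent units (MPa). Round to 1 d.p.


Convert units:
M = 27.9 kN*m = 27900000 N*mm
y = 9.5 cm = 95 mm
I = 1462 cm^4 = 14620000 mm^4
sigma = 27900000 * 95 / 14620000
sigma = 181.3 MPa

181.3


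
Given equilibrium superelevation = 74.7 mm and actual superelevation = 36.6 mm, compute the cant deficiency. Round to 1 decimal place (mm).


Cant deficiency = equilibrium cant - actual cant
CD = 74.7 - 36.6
CD = 38.1 mm

38.1


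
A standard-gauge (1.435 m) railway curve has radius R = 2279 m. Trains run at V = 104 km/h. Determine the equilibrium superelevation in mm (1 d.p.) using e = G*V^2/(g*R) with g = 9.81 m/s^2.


Convert speed: V = 104 / 3.6 = 28.8889 m/s
Apply formula: e = 1.435 * 28.8889^2 / (9.81 * 2279)
e = 1.435 * 834.5679 / 22356.99
e = 0.053567 m = 53.6 mm

53.6


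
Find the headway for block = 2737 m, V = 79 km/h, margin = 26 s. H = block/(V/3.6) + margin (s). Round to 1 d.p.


V = 79 / 3.6 = 21.9444 m/s
Block traversal time = 2737 / 21.9444 = 124.7241 s
Headway = 124.7241 + 26
Headway = 150.7 s

150.7


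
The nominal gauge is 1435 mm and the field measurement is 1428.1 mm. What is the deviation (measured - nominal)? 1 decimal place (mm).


Deviation = measured - nominal
Deviation = 1428.1 - 1435
Deviation = -6.9 mm

-6.9


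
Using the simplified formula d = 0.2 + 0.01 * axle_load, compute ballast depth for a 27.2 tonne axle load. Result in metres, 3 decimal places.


d = 0.2 + 0.01 * 27.2
d = 0.2 + 0.272
d = 0.472 m

0.472


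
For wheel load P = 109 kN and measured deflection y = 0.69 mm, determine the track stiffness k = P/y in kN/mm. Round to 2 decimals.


Track stiffness k = P / y
k = 109 / 0.69
k = 157.97 kN/mm

157.97


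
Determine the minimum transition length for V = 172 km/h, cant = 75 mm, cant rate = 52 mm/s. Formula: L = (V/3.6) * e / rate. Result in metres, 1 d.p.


Convert speed: V = 172 / 3.6 = 47.7778 m/s
L = 47.7778 * 75 / 52
L = 3583.3333 / 52
L = 68.9 m

68.9


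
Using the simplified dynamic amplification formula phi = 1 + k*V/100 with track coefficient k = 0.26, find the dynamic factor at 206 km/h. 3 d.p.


phi = 1 + k * V / 100
phi = 1 + 0.26 * 206 / 100
phi = 1 + 0.5356
phi = 1.536

1.536


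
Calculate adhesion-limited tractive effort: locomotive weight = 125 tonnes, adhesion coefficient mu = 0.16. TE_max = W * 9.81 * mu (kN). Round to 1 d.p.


TE_max = W * g * mu
TE_max = 125 * 9.81 * 0.16
TE_max = 1226.25 * 0.16
TE_max = 196.2 kN

196.2


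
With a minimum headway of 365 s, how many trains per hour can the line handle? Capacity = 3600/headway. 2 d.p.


Capacity = 3600 / headway
Capacity = 3600 / 365
Capacity = 9.86 trains/hour

9.86


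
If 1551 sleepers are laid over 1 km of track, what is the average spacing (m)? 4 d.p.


Spacing = 1000 m / number of sleepers
Spacing = 1000 / 1551
Spacing = 0.6447 m

0.6447


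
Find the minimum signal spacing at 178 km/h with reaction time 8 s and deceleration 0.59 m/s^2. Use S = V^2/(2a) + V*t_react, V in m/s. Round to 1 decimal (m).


V = 178 / 3.6 = 49.4444 m/s
Braking distance = 49.4444^2 / (2*0.59) = 2071.8246 m
Sighting distance = 49.4444 * 8 = 395.5556 m
S = 2071.8246 + 395.5556 = 2467.4 m

2467.4


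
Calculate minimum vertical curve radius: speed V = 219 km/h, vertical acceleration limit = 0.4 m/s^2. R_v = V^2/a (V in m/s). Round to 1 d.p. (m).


Convert speed: V = 219 / 3.6 = 60.8333 m/s
V^2 = 3700.6944 m^2/s^2
R_v = 3700.6944 / 0.4
R_v = 9251.7 m

9251.7


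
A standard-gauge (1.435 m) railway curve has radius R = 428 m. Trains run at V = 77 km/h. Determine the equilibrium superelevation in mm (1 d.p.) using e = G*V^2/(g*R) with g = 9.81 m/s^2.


Convert speed: V = 77 / 3.6 = 21.3889 m/s
Apply formula: e = 1.435 * 21.3889^2 / (9.81 * 428)
e = 1.435 * 457.4846 / 4198.68
e = 0.156356 m = 156.4 mm

156.4


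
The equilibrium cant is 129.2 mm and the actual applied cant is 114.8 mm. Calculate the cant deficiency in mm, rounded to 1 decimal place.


Cant deficiency = equilibrium cant - actual cant
CD = 129.2 - 114.8
CD = 14.4 mm

14.4


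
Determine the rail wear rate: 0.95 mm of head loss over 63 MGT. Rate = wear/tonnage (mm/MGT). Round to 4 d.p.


Wear rate = total wear / cumulative tonnage
Rate = 0.95 / 63
Rate = 0.0151 mm/MGT

0.0151


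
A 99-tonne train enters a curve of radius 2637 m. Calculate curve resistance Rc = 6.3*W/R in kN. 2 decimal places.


Rc = 6.3 * W / R
Rc = 6.3 * 99 / 2637
Rc = 623.7 / 2637
Rc = 0.24 kN

0.24


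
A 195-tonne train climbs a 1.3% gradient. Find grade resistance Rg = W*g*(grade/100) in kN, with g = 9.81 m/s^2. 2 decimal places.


Rg = W * 9.81 * grade / 100
Rg = 195 * 9.81 * 1.3 / 100
Rg = 1912.95 * 0.013
Rg = 24.87 kN

24.87


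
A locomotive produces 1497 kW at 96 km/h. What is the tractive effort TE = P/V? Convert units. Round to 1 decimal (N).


Convert: P = 1497 kW = 1497000 W
V = 96 / 3.6 = 26.6667 m/s
TE = 1497000 / 26.6667
TE = 56137.5 N

56137.5


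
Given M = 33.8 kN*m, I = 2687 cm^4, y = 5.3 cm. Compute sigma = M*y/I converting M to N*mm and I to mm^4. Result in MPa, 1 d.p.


Convert units:
M = 33.8 kN*m = 33800000 N*mm
y = 5.3 cm = 53 mm
I = 2687 cm^4 = 26870000 mm^4
sigma = 33800000 * 53 / 26870000
sigma = 66.7 MPa

66.7


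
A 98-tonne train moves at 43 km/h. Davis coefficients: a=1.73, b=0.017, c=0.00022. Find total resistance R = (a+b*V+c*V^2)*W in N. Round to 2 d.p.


b*V = 0.017 * 43 = 0.731
c*V^2 = 0.00022 * 1849 = 0.40678
R_per_t = 1.73 + 0.731 + 0.40678 = 2.86778 N/t
R_total = 2.86778 * 98 = 281.04 N

281.04


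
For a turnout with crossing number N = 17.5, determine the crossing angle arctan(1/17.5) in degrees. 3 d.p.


1/N = 1/17.5 = 0.057143
angle = arctan(0.057143) = 0.057081 rad
angle = 0.057081 * 180/pi = 3.270 degrees

3.270


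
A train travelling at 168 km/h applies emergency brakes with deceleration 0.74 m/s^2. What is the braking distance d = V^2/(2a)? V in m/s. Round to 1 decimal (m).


Convert speed: V = 168 / 3.6 = 46.6667 m/s
V^2 = 2177.7778
d = 2177.7778 / (2 * 0.74)
d = 2177.7778 / 1.48
d = 1471.5 m

1471.5


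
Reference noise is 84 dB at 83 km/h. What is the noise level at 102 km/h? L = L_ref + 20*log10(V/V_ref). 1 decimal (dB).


V/V_ref = 102 / 83 = 1.228916
log10(1.228916) = 0.089522
20 * 0.089522 = 1.7904
L = 84 + 1.7904 = 85.8 dB

85.8


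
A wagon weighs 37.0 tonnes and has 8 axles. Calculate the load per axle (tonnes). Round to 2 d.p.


Load per axle = total weight / number of axles
Load = 37.0 / 8
Load = 4.63 tonnes

4.63


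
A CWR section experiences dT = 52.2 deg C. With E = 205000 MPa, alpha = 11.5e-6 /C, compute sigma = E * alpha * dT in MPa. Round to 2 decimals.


sigma = E * alpha * dT
sigma = 205000 * 11.5e-6 * 52.2
sigma = 2.3575 * 52.2
sigma = 123.06 MPa

123.06


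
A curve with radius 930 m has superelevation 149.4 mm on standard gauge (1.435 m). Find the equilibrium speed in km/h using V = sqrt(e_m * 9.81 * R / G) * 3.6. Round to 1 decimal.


Convert cant: e = 149.4 mm = 0.1494 m
V_ms = sqrt(0.1494 * 9.81 * 930 / 1.435)
V_ms = sqrt(949.840432) = 30.8195 m/s
V = 30.8195 * 3.6 = 111.0 km/h

111.0


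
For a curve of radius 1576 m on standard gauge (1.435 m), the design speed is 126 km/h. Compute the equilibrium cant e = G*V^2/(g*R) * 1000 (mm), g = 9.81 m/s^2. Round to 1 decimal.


Convert speed: V = 126 / 3.6 = 35.0 m/s
Apply formula: e = 1.435 * 35.0^2 / (9.81 * 1576)
e = 1.435 * 1225.0 / 15460.56
e = 0.113701 m = 113.7 mm

113.7


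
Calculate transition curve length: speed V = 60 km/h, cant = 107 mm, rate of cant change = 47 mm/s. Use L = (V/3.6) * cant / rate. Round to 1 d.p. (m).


Convert speed: V = 60 / 3.6 = 16.6667 m/s
L = 16.6667 * 107 / 47
L = 1783.3333 / 47
L = 37.9 m

37.9


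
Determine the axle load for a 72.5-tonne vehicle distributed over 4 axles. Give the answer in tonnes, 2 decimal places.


Load per axle = total weight / number of axles
Load = 72.5 / 4
Load = 18.13 tonnes

18.13


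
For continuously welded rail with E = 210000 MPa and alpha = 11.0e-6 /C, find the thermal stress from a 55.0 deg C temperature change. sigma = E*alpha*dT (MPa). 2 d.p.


sigma = E * alpha * dT
sigma = 210000 * 11.0e-6 * 55.0
sigma = 2.31 * 55.0
sigma = 127.05 MPa

127.05


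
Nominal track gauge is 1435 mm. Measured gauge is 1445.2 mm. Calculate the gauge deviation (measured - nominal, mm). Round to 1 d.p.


Deviation = measured - nominal
Deviation = 1445.2 - 1435
Deviation = 10.2 mm

10.2


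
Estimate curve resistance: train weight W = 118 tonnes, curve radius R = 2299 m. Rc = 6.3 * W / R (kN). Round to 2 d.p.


Rc = 6.3 * W / R
Rc = 6.3 * 118 / 2299
Rc = 743.4 / 2299
Rc = 0.32 kN

0.32


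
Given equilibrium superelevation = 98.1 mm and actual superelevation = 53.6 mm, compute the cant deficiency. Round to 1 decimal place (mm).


Cant deficiency = equilibrium cant - actual cant
CD = 98.1 - 53.6
CD = 44.5 mm

44.5


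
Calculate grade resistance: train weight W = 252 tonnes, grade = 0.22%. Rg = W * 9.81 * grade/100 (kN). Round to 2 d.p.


Rg = W * 9.81 * grade / 100
Rg = 252 * 9.81 * 0.22 / 100
Rg = 2472.12 * 0.0022
Rg = 5.44 kN

5.44


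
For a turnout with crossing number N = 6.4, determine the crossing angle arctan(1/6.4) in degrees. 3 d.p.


1/N = 1/6.4 = 0.15625
angle = arctan(0.15625) = 0.154997 rad
angle = 0.154997 * 180/pi = 8.881 degrees

8.881


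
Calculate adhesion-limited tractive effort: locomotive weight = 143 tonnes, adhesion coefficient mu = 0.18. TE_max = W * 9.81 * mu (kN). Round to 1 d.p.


TE_max = W * g * mu
TE_max = 143 * 9.81 * 0.18
TE_max = 1402.83 * 0.18
TE_max = 252.5 kN

252.5


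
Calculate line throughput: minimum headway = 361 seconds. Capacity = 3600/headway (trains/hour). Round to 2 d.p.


Capacity = 3600 / headway
Capacity = 3600 / 361
Capacity = 9.97 trains/hour

9.97


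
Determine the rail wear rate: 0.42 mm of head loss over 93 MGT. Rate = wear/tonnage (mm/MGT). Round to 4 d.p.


Wear rate = total wear / cumulative tonnage
Rate = 0.42 / 93
Rate = 0.0045 mm/MGT

0.0045


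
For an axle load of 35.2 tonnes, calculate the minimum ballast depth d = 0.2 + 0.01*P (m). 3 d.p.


d = 0.2 + 0.01 * 35.2
d = 0.2 + 0.352
d = 0.552 m

0.552


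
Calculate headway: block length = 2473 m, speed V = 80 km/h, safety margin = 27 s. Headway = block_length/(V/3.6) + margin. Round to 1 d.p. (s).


V = 80 / 3.6 = 22.2222 m/s
Block traversal time = 2473 / 22.2222 = 111.285 s
Headway = 111.285 + 27
Headway = 138.3 s

138.3


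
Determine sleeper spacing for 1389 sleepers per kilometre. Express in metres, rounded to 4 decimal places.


Spacing = 1000 m / number of sleepers
Spacing = 1000 / 1389
Spacing = 0.7199 m

0.7199


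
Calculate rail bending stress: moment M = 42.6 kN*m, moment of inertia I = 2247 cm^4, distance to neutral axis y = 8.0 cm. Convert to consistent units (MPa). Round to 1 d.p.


Convert units:
M = 42.6 kN*m = 42600000 N*mm
y = 8.0 cm = 80 mm
I = 2247 cm^4 = 22470000 mm^4
sigma = 42600000 * 80 / 22470000
sigma = 151.7 MPa

151.7


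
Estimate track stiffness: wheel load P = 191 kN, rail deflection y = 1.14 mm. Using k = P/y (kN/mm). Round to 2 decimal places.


Track stiffness k = P / y
k = 191 / 1.14
k = 167.54 kN/mm

167.54


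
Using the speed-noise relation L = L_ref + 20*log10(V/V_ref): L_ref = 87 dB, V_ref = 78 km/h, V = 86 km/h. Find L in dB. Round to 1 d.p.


V/V_ref = 86 / 78 = 1.102564
log10(1.102564) = 0.042404
20 * 0.042404 = 0.8481
L = 87 + 0.8481 = 87.8 dB

87.8


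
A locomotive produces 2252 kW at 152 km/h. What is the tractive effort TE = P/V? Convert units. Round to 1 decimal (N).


Convert: P = 2252 kW = 2252000 W
V = 152 / 3.6 = 42.2222 m/s
TE = 2252000 / 42.2222
TE = 53336.8 N

53336.8


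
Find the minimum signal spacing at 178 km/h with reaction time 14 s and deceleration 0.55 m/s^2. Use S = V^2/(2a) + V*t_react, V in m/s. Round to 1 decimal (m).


V = 178 / 3.6 = 49.4444 m/s
Braking distance = 49.4444^2 / (2*0.55) = 2222.5028 m
Sighting distance = 49.4444 * 14 = 692.2222 m
S = 2222.5028 + 692.2222 = 2914.7 m

2914.7


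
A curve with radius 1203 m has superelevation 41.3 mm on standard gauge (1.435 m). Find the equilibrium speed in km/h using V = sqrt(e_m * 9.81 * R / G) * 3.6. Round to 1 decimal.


Convert cant: e = 41.3 mm = 0.0413 m
V_ms = sqrt(0.0413 * 9.81 * 1203 / 1.435)
V_ms = sqrt(339.650912) = 18.4296 m/s
V = 18.4296 * 3.6 = 66.3 km/h

66.3


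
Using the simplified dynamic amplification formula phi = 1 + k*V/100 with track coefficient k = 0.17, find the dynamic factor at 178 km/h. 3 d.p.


phi = 1 + k * V / 100
phi = 1 + 0.17 * 178 / 100
phi = 1 + 0.3026
phi = 1.303

1.303


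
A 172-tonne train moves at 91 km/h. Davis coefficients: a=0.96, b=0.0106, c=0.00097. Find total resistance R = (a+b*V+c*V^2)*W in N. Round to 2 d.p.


b*V = 0.0106 * 91 = 0.9646
c*V^2 = 0.00097 * 8281 = 8.03257
R_per_t = 0.96 + 0.9646 + 8.03257 = 9.95717 N/t
R_total = 9.95717 * 172 = 1712.63 N

1712.63


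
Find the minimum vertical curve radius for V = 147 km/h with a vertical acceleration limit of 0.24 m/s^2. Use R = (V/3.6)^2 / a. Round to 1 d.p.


Convert speed: V = 147 / 3.6 = 40.8333 m/s
V^2 = 1667.3611 m^2/s^2
R_v = 1667.3611 / 0.24
R_v = 6947.3 m

6947.3


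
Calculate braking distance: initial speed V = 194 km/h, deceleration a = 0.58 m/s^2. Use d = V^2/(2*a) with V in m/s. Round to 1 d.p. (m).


Convert speed: V = 194 / 3.6 = 53.8889 m/s
V^2 = 2904.0123
d = 2904.0123 / (2 * 0.58)
d = 2904.0123 / 1.16
d = 2503.5 m

2503.5


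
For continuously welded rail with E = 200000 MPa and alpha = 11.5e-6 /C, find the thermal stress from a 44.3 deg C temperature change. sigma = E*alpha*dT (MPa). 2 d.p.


sigma = E * alpha * dT
sigma = 200000 * 11.5e-6 * 44.3
sigma = 2.3 * 44.3
sigma = 101.89 MPa

101.89


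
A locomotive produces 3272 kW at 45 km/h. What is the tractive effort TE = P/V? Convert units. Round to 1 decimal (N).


Convert: P = 3272 kW = 3272000 W
V = 45 / 3.6 = 12.5 m/s
TE = 3272000 / 12.5
TE = 261760.0 N

261760.0


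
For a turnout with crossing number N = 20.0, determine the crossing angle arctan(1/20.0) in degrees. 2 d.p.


1/N = 1/20.0 = 0.05
angle = arctan(0.05) = 0.049958 rad
angle = 0.049958 * 180/pi = 2.86 degrees

2.86


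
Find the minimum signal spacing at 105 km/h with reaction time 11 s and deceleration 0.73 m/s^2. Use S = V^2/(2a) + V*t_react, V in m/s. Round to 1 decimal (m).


V = 105 / 3.6 = 29.1667 m/s
Braking distance = 29.1667^2 / (2*0.73) = 582.6674 m
Sighting distance = 29.1667 * 11 = 320.8333 m
S = 582.6674 + 320.8333 = 903.5 m

903.5


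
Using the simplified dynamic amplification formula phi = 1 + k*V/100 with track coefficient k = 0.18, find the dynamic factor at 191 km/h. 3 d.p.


phi = 1 + k * V / 100
phi = 1 + 0.18 * 191 / 100
phi = 1 + 0.3438
phi = 1.344

1.344


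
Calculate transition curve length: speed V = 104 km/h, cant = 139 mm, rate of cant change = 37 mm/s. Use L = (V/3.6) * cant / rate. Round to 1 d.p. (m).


Convert speed: V = 104 / 3.6 = 28.8889 m/s
L = 28.8889 * 139 / 37
L = 4015.5556 / 37
L = 108.5 m

108.5


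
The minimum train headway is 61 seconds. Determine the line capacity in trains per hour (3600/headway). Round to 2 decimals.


Capacity = 3600 / headway
Capacity = 3600 / 61
Capacity = 59.02 trains/hour

59.02


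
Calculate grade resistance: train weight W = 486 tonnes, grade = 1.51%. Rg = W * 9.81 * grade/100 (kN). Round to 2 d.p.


Rg = W * 9.81 * grade / 100
Rg = 486 * 9.81 * 1.51 / 100
Rg = 4767.66 * 0.0151
Rg = 71.99 kN

71.99


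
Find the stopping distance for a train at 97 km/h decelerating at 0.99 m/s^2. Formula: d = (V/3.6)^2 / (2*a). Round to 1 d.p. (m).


Convert speed: V = 97 / 3.6 = 26.9444 m/s
V^2 = 726.0031
d = 726.0031 / (2 * 0.99)
d = 726.0031 / 1.98
d = 366.7 m

366.7


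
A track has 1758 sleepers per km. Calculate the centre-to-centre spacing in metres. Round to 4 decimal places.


Spacing = 1000 m / number of sleepers
Spacing = 1000 / 1758
Spacing = 0.5688 m

0.5688


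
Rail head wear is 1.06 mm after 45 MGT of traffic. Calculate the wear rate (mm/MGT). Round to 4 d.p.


Wear rate = total wear / cumulative tonnage
Rate = 1.06 / 45
Rate = 0.0236 mm/MGT

0.0236


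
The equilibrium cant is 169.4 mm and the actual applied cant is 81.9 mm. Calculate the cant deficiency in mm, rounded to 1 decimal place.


Cant deficiency = equilibrium cant - actual cant
CD = 169.4 - 81.9
CD = 87.5 mm

87.5


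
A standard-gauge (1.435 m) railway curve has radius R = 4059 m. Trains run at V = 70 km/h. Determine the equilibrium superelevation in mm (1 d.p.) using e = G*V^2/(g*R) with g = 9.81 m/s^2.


Convert speed: V = 70 / 3.6 = 19.4444 m/s
Apply formula: e = 1.435 * 19.4444^2 / (9.81 * 4059)
e = 1.435 * 378.0864 / 39818.79
e = 0.013626 m = 13.6 mm

13.6


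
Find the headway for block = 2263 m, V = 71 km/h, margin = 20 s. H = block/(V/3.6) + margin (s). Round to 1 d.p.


V = 71 / 3.6 = 19.7222 m/s
Block traversal time = 2263 / 19.7222 = 114.7437 s
Headway = 114.7437 + 20
Headway = 134.7 s

134.7


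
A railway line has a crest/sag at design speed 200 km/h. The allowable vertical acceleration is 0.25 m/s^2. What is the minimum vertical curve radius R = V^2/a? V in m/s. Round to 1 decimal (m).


Convert speed: V = 200 / 3.6 = 55.5556 m/s
V^2 = 3086.4198 m^2/s^2
R_v = 3086.4198 / 0.25
R_v = 12345.7 m

12345.7


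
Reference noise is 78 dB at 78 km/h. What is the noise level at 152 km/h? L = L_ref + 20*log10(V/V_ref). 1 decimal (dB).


V/V_ref = 152 / 78 = 1.948718
log10(1.948718) = 0.289749
20 * 0.289749 = 5.795
L = 78 + 5.795 = 83.8 dB

83.8


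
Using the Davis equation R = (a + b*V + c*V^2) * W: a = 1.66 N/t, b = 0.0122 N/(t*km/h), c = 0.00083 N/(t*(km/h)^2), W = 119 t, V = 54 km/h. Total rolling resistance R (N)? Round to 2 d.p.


b*V = 0.0122 * 54 = 0.6588
c*V^2 = 0.00083 * 2916 = 2.42028
R_per_t = 1.66 + 0.6588 + 2.42028 = 4.73908 N/t
R_total = 4.73908 * 119 = 563.95 N

563.95


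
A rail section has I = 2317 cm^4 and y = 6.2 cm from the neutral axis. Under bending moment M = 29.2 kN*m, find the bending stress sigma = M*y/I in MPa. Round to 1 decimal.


Convert units:
M = 29.2 kN*m = 29200000 N*mm
y = 6.2 cm = 62 mm
I = 2317 cm^4 = 23170000 mm^4
sigma = 29200000 * 62 / 23170000
sigma = 78.1 MPa

78.1


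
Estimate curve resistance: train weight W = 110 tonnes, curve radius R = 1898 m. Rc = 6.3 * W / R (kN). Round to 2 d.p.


Rc = 6.3 * W / R
Rc = 6.3 * 110 / 1898
Rc = 693.0 / 1898
Rc = 0.37 kN

0.37


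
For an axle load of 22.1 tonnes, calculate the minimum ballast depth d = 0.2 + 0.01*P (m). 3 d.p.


d = 0.2 + 0.01 * 22.1
d = 0.2 + 0.221
d = 0.421 m

0.421


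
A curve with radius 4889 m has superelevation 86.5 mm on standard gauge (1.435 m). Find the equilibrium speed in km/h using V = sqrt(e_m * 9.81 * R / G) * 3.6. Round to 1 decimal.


Convert cant: e = 86.5 mm = 0.0865 m
V_ms = sqrt(0.0865 * 9.81 * 4889 / 1.435)
V_ms = sqrt(2891.034345) = 53.7683 m/s
V = 53.7683 * 3.6 = 193.6 km/h

193.6


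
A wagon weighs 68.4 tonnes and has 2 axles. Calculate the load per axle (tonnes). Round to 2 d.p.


Load per axle = total weight / number of axles
Load = 68.4 / 2
Load = 34.20 tonnes

34.20


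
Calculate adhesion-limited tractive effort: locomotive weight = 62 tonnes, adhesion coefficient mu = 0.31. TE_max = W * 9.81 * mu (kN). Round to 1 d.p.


TE_max = W * g * mu
TE_max = 62 * 9.81 * 0.31
TE_max = 608.22 * 0.31
TE_max = 188.5 kN

188.5


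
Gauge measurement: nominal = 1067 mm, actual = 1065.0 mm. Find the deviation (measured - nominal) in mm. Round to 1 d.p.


Deviation = measured - nominal
Deviation = 1065.0 - 1067
Deviation = -2.0 mm

-2.0


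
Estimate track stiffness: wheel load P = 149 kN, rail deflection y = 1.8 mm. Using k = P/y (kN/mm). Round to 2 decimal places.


Track stiffness k = P / y
k = 149 / 1.8
k = 82.78 kN/mm

82.78


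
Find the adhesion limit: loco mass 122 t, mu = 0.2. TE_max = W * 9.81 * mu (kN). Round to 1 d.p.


TE_max = W * g * mu
TE_max = 122 * 9.81 * 0.2
TE_max = 1196.82 * 0.2
TE_max = 239.4 kN

239.4


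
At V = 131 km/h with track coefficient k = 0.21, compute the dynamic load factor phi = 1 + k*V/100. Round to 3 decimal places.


phi = 1 + k * V / 100
phi = 1 + 0.21 * 131 / 100
phi = 1 + 0.2751
phi = 1.275

1.275


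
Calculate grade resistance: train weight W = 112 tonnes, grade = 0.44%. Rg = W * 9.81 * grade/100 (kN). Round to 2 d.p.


Rg = W * 9.81 * grade / 100
Rg = 112 * 9.81 * 0.44 / 100
Rg = 1098.72 * 0.0044
Rg = 4.83 kN

4.83


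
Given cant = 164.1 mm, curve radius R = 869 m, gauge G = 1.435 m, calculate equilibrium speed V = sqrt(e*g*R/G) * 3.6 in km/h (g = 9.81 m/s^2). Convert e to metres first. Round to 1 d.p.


Convert cant: e = 164.1 mm = 0.1641 m
V_ms = sqrt(0.1641 * 9.81 * 869 / 1.435)
V_ms = sqrt(974.867212) = 31.2229 m/s
V = 31.2229 * 3.6 = 112.4 km/h

112.4


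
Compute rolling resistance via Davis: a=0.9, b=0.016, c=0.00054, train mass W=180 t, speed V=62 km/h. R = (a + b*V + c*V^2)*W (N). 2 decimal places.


b*V = 0.016 * 62 = 0.992
c*V^2 = 0.00054 * 3844 = 2.07576
R_per_t = 0.9 + 0.992 + 2.07576 = 3.96776 N/t
R_total = 3.96776 * 180 = 714.20 N

714.20


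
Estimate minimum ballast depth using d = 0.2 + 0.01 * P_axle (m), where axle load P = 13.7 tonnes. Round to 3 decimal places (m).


d = 0.2 + 0.01 * 13.7
d = 0.2 + 0.137
d = 0.337 m

0.337


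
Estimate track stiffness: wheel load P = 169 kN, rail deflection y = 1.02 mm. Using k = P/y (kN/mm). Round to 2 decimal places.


Track stiffness k = P / y
k = 169 / 1.02
k = 165.69 kN/mm

165.69


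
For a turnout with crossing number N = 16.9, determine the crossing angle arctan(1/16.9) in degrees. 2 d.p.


1/N = 1/16.9 = 0.059172
angle = arctan(0.059172) = 0.059103 rad
angle = 0.059103 * 180/pi = 3.39 degrees

3.39


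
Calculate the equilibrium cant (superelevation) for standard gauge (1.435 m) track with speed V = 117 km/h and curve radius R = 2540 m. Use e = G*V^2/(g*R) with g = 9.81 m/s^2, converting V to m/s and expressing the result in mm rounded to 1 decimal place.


Convert speed: V = 117 / 3.6 = 32.5 m/s
Apply formula: e = 1.435 * 32.5^2 / (9.81 * 2540)
e = 1.435 * 1056.25 / 24917.4
e = 0.06083 m = 60.8 mm

60.8


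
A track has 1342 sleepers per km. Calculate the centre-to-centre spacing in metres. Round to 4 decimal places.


Spacing = 1000 m / number of sleepers
Spacing = 1000 / 1342
Spacing = 0.7452 m

0.7452


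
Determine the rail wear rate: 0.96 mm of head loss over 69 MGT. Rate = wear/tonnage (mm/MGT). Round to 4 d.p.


Wear rate = total wear / cumulative tonnage
Rate = 0.96 / 69
Rate = 0.0139 mm/MGT

0.0139


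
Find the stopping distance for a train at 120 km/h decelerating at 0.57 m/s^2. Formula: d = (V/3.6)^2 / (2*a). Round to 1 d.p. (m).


Convert speed: V = 120 / 3.6 = 33.3333 m/s
V^2 = 1111.1111
d = 1111.1111 / (2 * 0.57)
d = 1111.1111 / 1.14
d = 974.7 m

974.7


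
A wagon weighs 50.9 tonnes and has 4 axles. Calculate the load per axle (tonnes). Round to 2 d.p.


Load per axle = total weight / number of axles
Load = 50.9 / 4
Load = 12.73 tonnes

12.73


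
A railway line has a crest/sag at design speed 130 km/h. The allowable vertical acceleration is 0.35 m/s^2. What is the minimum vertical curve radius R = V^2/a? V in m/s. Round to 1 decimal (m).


Convert speed: V = 130 / 3.6 = 36.1111 m/s
V^2 = 1304.0123 m^2/s^2
R_v = 1304.0123 / 0.35
R_v = 3725.7 m

3725.7


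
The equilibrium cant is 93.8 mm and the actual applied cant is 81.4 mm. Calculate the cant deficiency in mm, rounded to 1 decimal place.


Cant deficiency = equilibrium cant - actual cant
CD = 93.8 - 81.4
CD = 12.4 mm

12.4


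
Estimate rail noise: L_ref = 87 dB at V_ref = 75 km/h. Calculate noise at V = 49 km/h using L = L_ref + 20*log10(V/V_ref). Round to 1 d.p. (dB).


V/V_ref = 49 / 75 = 0.653333
log10(0.653333) = -0.184865
20 * -0.184865 = -3.6973
L = 87 + -3.6973 = 83.3 dB

83.3


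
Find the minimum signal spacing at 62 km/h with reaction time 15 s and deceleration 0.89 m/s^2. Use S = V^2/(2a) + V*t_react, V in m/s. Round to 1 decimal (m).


V = 62 / 3.6 = 17.2222 m/s
Braking distance = 17.2222^2 / (2*0.89) = 166.632 m
Sighting distance = 17.2222 * 15 = 258.3333 m
S = 166.632 + 258.3333 = 425.0 m

425.0


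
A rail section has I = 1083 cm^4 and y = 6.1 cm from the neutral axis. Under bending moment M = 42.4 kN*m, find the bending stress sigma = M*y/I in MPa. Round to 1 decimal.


Convert units:
M = 42.4 kN*m = 42400000 N*mm
y = 6.1 cm = 61 mm
I = 1083 cm^4 = 10830000 mm^4
sigma = 42400000 * 61 / 10830000
sigma = 238.8 MPa

238.8


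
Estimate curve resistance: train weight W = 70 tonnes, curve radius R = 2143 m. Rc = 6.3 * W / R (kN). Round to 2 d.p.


Rc = 6.3 * W / R
Rc = 6.3 * 70 / 2143
Rc = 441.0 / 2143
Rc = 0.21 kN

0.21


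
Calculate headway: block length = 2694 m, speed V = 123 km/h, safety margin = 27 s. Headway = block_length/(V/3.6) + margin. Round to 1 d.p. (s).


V = 123 / 3.6 = 34.1667 m/s
Block traversal time = 2694 / 34.1667 = 78.8488 s
Headway = 78.8488 + 27
Headway = 105.8 s

105.8


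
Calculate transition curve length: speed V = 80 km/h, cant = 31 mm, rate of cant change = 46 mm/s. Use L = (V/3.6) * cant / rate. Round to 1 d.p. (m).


Convert speed: V = 80 / 3.6 = 22.2222 m/s
L = 22.2222 * 31 / 46
L = 688.8889 / 46
L = 15.0 m

15.0


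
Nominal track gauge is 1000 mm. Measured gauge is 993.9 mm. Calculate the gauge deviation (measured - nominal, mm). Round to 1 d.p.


Deviation = measured - nominal
Deviation = 993.9 - 1000
Deviation = -6.1 mm

-6.1


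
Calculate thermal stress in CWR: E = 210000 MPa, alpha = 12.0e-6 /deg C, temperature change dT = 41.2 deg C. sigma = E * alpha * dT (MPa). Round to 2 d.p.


sigma = E * alpha * dT
sigma = 210000 * 12.0e-6 * 41.2
sigma = 2.52 * 41.2
sigma = 103.82 MPa

103.82


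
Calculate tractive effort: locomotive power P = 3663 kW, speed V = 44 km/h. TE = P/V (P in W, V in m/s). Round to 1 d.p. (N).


Convert: P = 3663 kW = 3663000 W
V = 44 / 3.6 = 12.2222 m/s
TE = 3663000 / 12.2222
TE = 299700.0 N

299700.0


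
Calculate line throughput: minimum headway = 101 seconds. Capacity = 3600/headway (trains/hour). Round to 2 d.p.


Capacity = 3600 / headway
Capacity = 3600 / 101
Capacity = 35.64 trains/hour

35.64


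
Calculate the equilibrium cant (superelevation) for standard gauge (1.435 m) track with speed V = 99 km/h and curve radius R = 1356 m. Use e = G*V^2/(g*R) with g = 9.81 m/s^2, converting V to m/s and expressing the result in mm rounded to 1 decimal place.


Convert speed: V = 99 / 3.6 = 27.5 m/s
Apply formula: e = 1.435 * 27.5^2 / (9.81 * 1356)
e = 1.435 * 756.25 / 13302.36
e = 0.081581 m = 81.6 mm

81.6


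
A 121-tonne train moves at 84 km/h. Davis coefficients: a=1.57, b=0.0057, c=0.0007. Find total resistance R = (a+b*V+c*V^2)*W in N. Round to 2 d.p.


b*V = 0.0057 * 84 = 0.4788
c*V^2 = 0.0007 * 7056 = 4.9392
R_per_t = 1.57 + 0.4788 + 4.9392 = 6.988 N/t
R_total = 6.988 * 121 = 845.55 N

845.55


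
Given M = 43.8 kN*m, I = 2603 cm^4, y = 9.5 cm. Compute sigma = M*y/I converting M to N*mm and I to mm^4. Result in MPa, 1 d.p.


Convert units:
M = 43.8 kN*m = 43800000 N*mm
y = 9.5 cm = 95 mm
I = 2603 cm^4 = 26030000 mm^4
sigma = 43800000 * 95 / 26030000
sigma = 159.9 MPa

159.9


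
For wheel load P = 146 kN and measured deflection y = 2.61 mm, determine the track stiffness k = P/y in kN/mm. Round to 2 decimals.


Track stiffness k = P / y
k = 146 / 2.61
k = 55.94 kN/mm

55.94


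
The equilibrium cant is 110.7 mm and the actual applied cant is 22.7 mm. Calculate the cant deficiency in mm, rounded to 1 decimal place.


Cant deficiency = equilibrium cant - actual cant
CD = 110.7 - 22.7
CD = 88.0 mm

88.0


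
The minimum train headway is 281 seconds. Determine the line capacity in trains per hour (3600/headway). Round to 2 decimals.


Capacity = 3600 / headway
Capacity = 3600 / 281
Capacity = 12.81 trains/hour

12.81


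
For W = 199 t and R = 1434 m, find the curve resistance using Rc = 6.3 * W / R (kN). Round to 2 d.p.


Rc = 6.3 * W / R
Rc = 6.3 * 199 / 1434
Rc = 1253.7 / 1434
Rc = 0.87 kN

0.87


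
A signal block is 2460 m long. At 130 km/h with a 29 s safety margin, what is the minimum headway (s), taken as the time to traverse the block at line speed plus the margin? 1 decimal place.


V = 130 / 3.6 = 36.1111 m/s
Block traversal time = 2460 / 36.1111 = 68.1231 s
Headway = 68.1231 + 29
Headway = 97.1 s

97.1


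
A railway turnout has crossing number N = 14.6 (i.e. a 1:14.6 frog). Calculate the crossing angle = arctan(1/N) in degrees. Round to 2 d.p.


1/N = 1/14.6 = 0.068493
angle = arctan(0.068493) = 0.068386 rad
angle = 0.068386 * 180/pi = 3.92 degrees

3.92


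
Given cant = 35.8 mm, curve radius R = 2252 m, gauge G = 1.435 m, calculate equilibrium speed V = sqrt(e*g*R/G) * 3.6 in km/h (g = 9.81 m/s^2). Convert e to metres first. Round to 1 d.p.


Convert cant: e = 35.8 mm = 0.0358 m
V_ms = sqrt(0.0358 * 9.81 * 2252 / 1.435)
V_ms = sqrt(551.14836) = 23.4765 m/s
V = 23.4765 * 3.6 = 84.5 km/h

84.5


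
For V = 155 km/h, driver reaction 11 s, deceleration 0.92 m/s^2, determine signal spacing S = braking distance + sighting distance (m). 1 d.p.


V = 155 / 3.6 = 43.0556 m/s
Braking distance = 43.0556^2 / (2*0.92) = 1007.4896 m
Sighting distance = 43.0556 * 11 = 473.6111 m
S = 1007.4896 + 473.6111 = 1481.1 m

1481.1


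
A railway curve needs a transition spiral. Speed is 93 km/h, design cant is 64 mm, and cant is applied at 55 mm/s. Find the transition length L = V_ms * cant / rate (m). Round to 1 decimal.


Convert speed: V = 93 / 3.6 = 25.8333 m/s
L = 25.8333 * 64 / 55
L = 1653.3333 / 55
L = 30.1 m

30.1


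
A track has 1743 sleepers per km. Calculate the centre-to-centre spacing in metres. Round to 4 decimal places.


Spacing = 1000 m / number of sleepers
Spacing = 1000 / 1743
Spacing = 0.5737 m

0.5737


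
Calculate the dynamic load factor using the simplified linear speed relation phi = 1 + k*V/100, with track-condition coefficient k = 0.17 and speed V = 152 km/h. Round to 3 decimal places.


phi = 1 + k * V / 100
phi = 1 + 0.17 * 152 / 100
phi = 1 + 0.2584
phi = 1.258

1.258


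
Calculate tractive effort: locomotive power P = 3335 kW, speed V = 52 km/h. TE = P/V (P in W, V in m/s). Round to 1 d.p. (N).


Convert: P = 3335 kW = 3335000 W
V = 52 / 3.6 = 14.4444 m/s
TE = 3335000 / 14.4444
TE = 230884.6 N

230884.6
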